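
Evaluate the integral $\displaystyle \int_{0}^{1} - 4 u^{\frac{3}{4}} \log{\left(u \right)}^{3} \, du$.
$\frac{6144}{2401}$

Start from the elementary integral
$$J(a) = \int_{0}^{1} - 4 u^{a} \, du = - \frac{4}{a + 1}.$$

Differentiating under the integral sign brings down a factor of $\ln u$:
$$\frac{dJ}{da} = \int_{0}^{1} - 4 u^{a} \log{\left(u \right)} \, du = \frac{4}{\left(a + 1\right)^{2}}.$$

Repeating $3$ times in total — each differentiation brings down another $\ln u$ — gives
$$\frac{d^{3}J}{da^{3}} = \int_{0}^{1} - 4 u^{a} \log{\left(u \right)}^{3} \, du = \frac{24}{\left(a + 1\right)^{4}},$$
and the integrand here is exactly the target integrand, so $I = \frac{24}{\left(a + 1\right)^{4}}$.

Setting $a = \frac{3}{4}$:
$$I = \frac{6144}{2401}.$$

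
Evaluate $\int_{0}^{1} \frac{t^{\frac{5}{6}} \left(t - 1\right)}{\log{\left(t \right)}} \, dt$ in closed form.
$- \log{\left(11 \right)} + \log{\left(17 \right)}$

Introduce a parameter $a$ in the exponent: let $I(a) = \int_{0}^{1} \frac{t^{\frac{11}{6}} - t^{a}}{\log{\left(t \right)}} \, dt$.

Since $\dfrac{\partial}{\partial a}\,t^{a} = t^{a} \ln t$, the $\ln t$ in the denominator cancels and
$$\frac{dI}{da} = \int_{0}^{1} -1 t^{a} \, dt = -1 \left[\frac{t^{a+1}}{a+1}\right]_0^1 = - \frac{1}{a + 1}.$$

Integrating with respect to $a$ gives $I(a) = - \log{\left(\frac{6 a}{17} + \frac{6}{17} \right)} + C$.

At $a = \frac{11}{6}$ the integrand is identically $0$, so $I(\frac{11}{6}) = 0$. The closed form gives $0$, hence $C = 0$.

Setting $a = \frac{5}{6}$:
$$I = - \log{\left(11 \right)} + \log{\left(17 \right)}.$$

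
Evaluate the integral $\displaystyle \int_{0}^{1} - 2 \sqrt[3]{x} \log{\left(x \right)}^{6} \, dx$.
$- \frac{98415}{512}$

Begin with the known integral
$$J(a) = \int_{0}^{1} - 2 x^{a} \, dx = - \frac{2}{a + 1}.$$

Differentiating under the integral sign brings down a factor of $\ln x$:
$$\frac{dJ}{da} = \int_{0}^{1} - 2 x^{a} \log{\left(x \right)} \, dx = \frac{2}{\left(a + 1\right)^{2}}.$$

Repeating $6$ times in total — each differentiation brings down another $\ln x$ — gives
$$\frac{d^{6}J}{da^{6}} = \int_{0}^{1} - 2 x^{a} \log{\left(x \right)}^{6} \, dx = - \frac{1440}{\left(a + 1\right)^{7}},$$
and the integrand here is exactly the target integrand, so $I = - \frac{1440}{\left(a + 1\right)^{7}}$.

Setting $a = \frac{1}{3}$:
$$I = - \frac{98415}{512}.$$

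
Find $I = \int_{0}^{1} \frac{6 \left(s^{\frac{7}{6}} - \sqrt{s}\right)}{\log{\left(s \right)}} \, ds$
$- \log{\left(\frac{531441}{4826809} \right)}$

Replace the exponent $\frac{1}{2}$ by a parameter $a$: let $I(a) = \int_{0}^{1} \frac{6 \left(s^{\frac{7}{6}} - s^{a}\right)}{\log{\left(s \right)}} \, ds$.

Since $\dfrac{\partial}{\partial a}\,s^{a} = s^{a} \ln s$, the $\ln s$ in the denominator cancels and
$$\frac{dI}{da} = \int_{0}^{1} -6 s^{a} \, ds = -6 \left[\frac{s^{a+1}}{a+1}\right]_0^1 = - \frac{6}{a + 1}.$$

Integrating with respect to $a$ gives $I(a) = - \log{\left(\frac{46656 \left(a + 1\right)^{6}}{4826809} \right)} + C$.

At $a = \frac{7}{6}$ the integrand is identically $0$, so $I(\frac{7}{6}) = 0$. The closed form gives $0$, hence $C = 0$.

Setting $a = \frac{1}{2}$:
$$I = - \log{\left(\frac{531441}{4826809} \right)}.$$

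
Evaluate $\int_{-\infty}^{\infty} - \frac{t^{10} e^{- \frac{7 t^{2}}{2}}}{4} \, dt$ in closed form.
$- \frac{135 \sqrt{14} \sqrt{\pi}}{67228}$

Start from the elementary integral
$$J(a) = \int_{-\infty}^{\infty} - \frac{e^{- a t^{2}}}{4} \, dt = - \frac{\sqrt{\pi}}{4 \sqrt{a}}.$$

Differentiating under the integral sign brings down a factor of $(-t^2)$:
$$\frac{dJ}{da} = \int_{-\infty}^{\infty} \frac{t^{2} e^{- a t^{2}}}{4} \, dt = \frac{\sqrt{\pi}}{8 a^{\frac{3}{2}}}.$$

Repeating $5$ times in total — each differentiation brings down another $(-t^2)$ — gives
$$\frac{d^{5}J}{da^{5}} = \int_{-\infty}^{\infty} \frac{t^{10} e^{- a t^{2}}}{4} \, dt = \frac{945 \sqrt{\pi}}{128 a^{\frac{11}{2}}},$$
and the integrand here is $(-1)^{5}$ times the target integrand, so $I = (-1)^{5}\,\frac{d^{5}J}{da^{5}} = - \frac{945 \sqrt{\pi}}{128 a^{\frac{11}{2}}}$.

Setting $a = \frac{7}{2}$:
$$I = - \frac{135 \sqrt{14} \sqrt{\pi}}{67228}.$$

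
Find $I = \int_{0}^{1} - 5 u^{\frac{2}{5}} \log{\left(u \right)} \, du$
$\frac{125}{49}$

Start from the elementary integral
$$J(a) = \int_{0}^{1} - 5 u^{a} \, du = - \frac{5}{a + 1}.$$

Differentiating under the integral sign brings down a factor of $\ln u$:
$$\frac{dJ}{da} = \int_{0}^{1} - 5 u^{a} \log{\left(u \right)} \, du = \frac{5}{\left(a + 1\right)^{2}}.$$

The integral on the left is $I$, so $I = \frac{5}{\left(a + 1\right)^{2}}$.

Setting $a = \frac{2}{5}$:
$$I = \frac{125}{49}.$$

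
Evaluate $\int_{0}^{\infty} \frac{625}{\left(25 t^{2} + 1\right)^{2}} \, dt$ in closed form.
$\frac{125 \pi}{4}$

Start from the standard arctangent integral
$$J(a) = \int_{0}^{\infty} \frac{1}{a^{2} + t^{2}} \, dt = \frac{\pi}{2 a}.$$

Differentiating under the integral sign with respect to $a$,
$$\frac{dJ}{da} = \int_{0}^{\infty} - \frac{2 a}{\left(a^{2} + t^{2}\right)^{2}} \, dt = - \frac{\pi}{2 a^{2}},$$
so $\int_{0}^{\infty} \frac{1}{\left(a^{2} + t^{2}\right)^{2}} \, dt = \frac{\pi}{4 a^{3}}$.

Setting $a = \frac{1}{5}$:
$$I = \frac{125 \pi}{4}.$$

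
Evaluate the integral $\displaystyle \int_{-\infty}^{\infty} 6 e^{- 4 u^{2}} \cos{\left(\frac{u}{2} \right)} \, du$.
$\frac{3 \sqrt{\pi}}{e^{\frac{1}{64}}}$

Define $I(b) = \int_{-\infty}^{\infty} 6 e^{- 4 u^{2}} \cos{\left(b u \right)} \, du$.

Differentiating under the integral sign,
$$I'(b) = \int_{-\infty}^{\infty} - 6 u e^{- 4 u^{2}} \sin{\left(b u \right)} \, du.$$

Integrate $\int_{-\infty}^{\infty} u \sin(b u)\, e^{- 4 u^{2}}\, du$ by parts with $w = \sin(b u)$ and $dv = u\, e^{- 4 u^{2}}\, du$, giving $v = - \frac{e^{- 4 u^{2}}}{8}$. The boundary term vanishes and
$$\int_{-\infty}^{\infty} u \sin(b u)\, e^{- 4 u^{2}}\, du = \frac{b}{8} \int_{-\infty}^{\infty} \cos(b u)\, e^{- 4 u^{2}}\, du,$$
so $I'(b) = - \frac{b}{8}\, I(b)$.

This is a separable first-order ODE; solving with the initial condition $I(0) = \int_{-\infty}^{\infty} 6 e^{- 4 u^{2}}\,du = 3 \sqrt{\pi}$ gives
$$I(b) = 3 \sqrt{\pi} e^{- \frac{b^{2}}{16}}.$$

Setting $b = \frac{1}{2}$:
$$I = \frac{3 \sqrt{\pi}}{e^{\frac{1}{64}}}.$$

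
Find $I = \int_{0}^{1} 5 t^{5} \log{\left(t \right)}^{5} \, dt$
$- \frac{25}{1944}$

Start from the elementary integral
$$J(a) = \int_{0}^{1} 5 t^{a} \, dt = \frac{5}{a + 1}.$$

Differentiating under the integral sign brings down a factor of $\ln t$:
$$\frac{dJ}{da} = \int_{0}^{1} 5 t^{a} \log{\left(t \right)} \, dt = - \frac{5}{\left(a + 1\right)^{2}}.$$

Repeating $5$ times in total — each differentiation brings down another $\ln t$ — gives
$$\frac{d^{5}J}{da^{5}} = \int_{0}^{1} 5 t^{a} \log{\left(t \right)}^{5} \, dt = - \frac{600}{\left(a + 1\right)^{6}},$$
and the integrand here is exactly the target integrand, so $I = - \frac{600}{\left(a + 1\right)^{6}}$.

Setting $a = 5$:
$$I = - \frac{25}{1944}.$$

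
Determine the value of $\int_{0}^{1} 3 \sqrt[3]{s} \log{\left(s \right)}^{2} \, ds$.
$\frac{81}{32}$

Consider the simpler parametrised integral
$$J(a) = \int_{0}^{1} 3 s^{a} \, ds = \frac{3}{a + 1}.$$

Differentiating under the integral sign brings down a factor of $\ln s$:
$$\frac{dJ}{da} = \int_{0}^{1} 3 s^{a} \log{\left(s \right)} \, ds = - \frac{3}{\left(a + 1\right)^{2}}.$$

Repeating twice in total — each differentiation brings down another $\ln s$ — gives
$$\frac{d^{2}J}{da^{2}} = \int_{0}^{1} 3 s^{a} \log{\left(s \right)}^{2} \, ds = \frac{6}{\left(a + 1\right)^{3}},$$
and the integrand here is exactly the target integrand, so $I = \frac{6}{\left(a + 1\right)^{3}}$.

Setting $a = \frac{1}{3}$:
$$I = \frac{81}{32}.$$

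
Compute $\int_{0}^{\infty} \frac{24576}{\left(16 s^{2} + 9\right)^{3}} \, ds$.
$\frac{128 \pi}{27}$

Recall the elementary integral
$$J(a) = \int_{0}^{\infty} \frac{6}{a^{2} + s^{2}} \, ds = \frac{3 \pi}{a}.$$

Differentiating under the integral sign with respect to $a$,
$$\frac{dJ}{da} = \int_{0}^{\infty} - \frac{12 a}{\left(a^{2} + s^{2}\right)^{2}} \, ds = - \frac{3 \pi}{a^{2}},$$
so $\int_{0}^{\infty} \frac{6}{\left(a^{2} + s^{2}\right)^{2}} \, ds = \frac{3 \pi}{2 a^{3}}$.

Repeating — each differentiation of $1/(s^2+a^2)^j$ produces $-2ja/(s^2+a^2)^{j+1}$ — and dividing through by $-2ja$ at each step yields, after $2$ differentiations in total,
$$\int_{0}^{\infty} \frac{6}{\left(a^{2} + s^{2}\right)^{3}} \, ds = \frac{9 \pi}{8 a^{5}}.$$

Setting $a = \frac{3}{4}$:
$$I = \frac{128 \pi}{27}.$$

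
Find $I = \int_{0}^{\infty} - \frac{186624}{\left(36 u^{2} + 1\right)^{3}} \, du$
$- 5832 \pi$

Start from the standard arctangent integral
$$J(a) = \int_{0}^{\infty} - \frac{4}{a^{2} + u^{2}} \, du = - \frac{2 \pi}{a}.$$

Differentiating under the integral sign with respect to $a$,
$$\frac{dJ}{da} = \int_{0}^{\infty} \frac{8 a}{\left(a^{2} + u^{2}\right)^{2}} \, du = \frac{2 \pi}{a^{2}},$$
so $\int_{0}^{\infty} - \frac{4}{\left(a^{2} + u^{2}\right)^{2}} \, du = - \frac{\pi}{a^{3}}$.

Repeating — each differentiation of $1/(u^2+a^2)^j$ produces $-2ja/(u^2+a^2)^{j+1}$ — and dividing through by $-2ja$ at each step yields, after $2$ differentiations in total,
$$\int_{0}^{\infty} - \frac{4}{\left(a^{2} + u^{2}\right)^{3}} \, du = - \frac{3 \pi}{4 a^{5}}.$$

Setting $a = \frac{1}{6}$:
$$I = - 5832 \pi.$$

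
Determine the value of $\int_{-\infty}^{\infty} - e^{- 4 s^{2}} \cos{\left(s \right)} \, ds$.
$- \frac{\sqrt{\pi}}{2 e^{\frac{1}{16}}}$

Treat the cosine frequency as a parameter and define $I(b) = \int_{-\infty}^{\infty} - e^{- 4 s^{2}} \cos{\left(b s \right)} \, ds$.

Differentiating under the integral sign,
$$I'(b) = \int_{-\infty}^{\infty} s e^{- 4 s^{2}} \sin{\left(b s \right)} \, ds.$$

Integrate $\int_{-\infty}^{\infty} s \sin(b s)\, e^{- 4 s^{2}}\, ds$ by parts with $u = \sin(b s)$ and $dv = s\, e^{- 4 s^{2}}\, ds$, giving $v = - \frac{e^{- 4 s^{2}}}{8}$. The boundary term vanishes and
$$\int_{-\infty}^{\infty} s \sin(b s)\, e^{- 4 s^{2}}\, ds = \frac{b}{8} \int_{-\infty}^{\infty} \cos(b s)\, e^{- 4 s^{2}}\, ds,$$
so $I'(b) = - \frac{b}{8}\, I(b)$.

This is a separable first-order ODE; solving with the initial condition $I(0) = \int_{-\infty}^{\infty} - e^{- 4 s^{2}}\,ds = - \frac{\sqrt{\pi}}{2}$ gives
$$I(b) = - \frac{\sqrt{\pi} e^{- \frac{b^{2}}{16}}}{2}.$$

Setting $b = 1$:
$$I = - \frac{\sqrt{\pi}}{2 e^{\frac{1}{16}}}.$$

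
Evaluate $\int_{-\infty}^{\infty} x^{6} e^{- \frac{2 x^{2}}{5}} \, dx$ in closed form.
$\frac{1875 \sqrt{10} \sqrt{\pi}}{128}$

Consider the simpler parametrised integral
$$J(a) = \int_{-\infty}^{\infty} e^{- a x^{2}} \, dx = \frac{\sqrt{\pi}}{\sqrt{a}}.$$

Differentiating under the integral sign brings down a factor of $(-x^2)$:
$$\frac{dJ}{da} = \int_{-\infty}^{\infty} - x^{2} e^{- a x^{2}} \, dx = - \frac{\sqrt{\pi}}{2 a^{\frac{3}{2}}}.$$

Repeating $3$ times in total — each differentiation brings down another $(-x^2)$ — gives
$$\frac{d^{3}J}{da^{3}} = \int_{-\infty}^{\infty} - x^{6} e^{- a x^{2}} \, dx = - \frac{15 \sqrt{\pi}}{8 a^{\frac{7}{2}}},$$
and the integrand here is $(-1)^{3}$ times the target integrand, so $I = (-1)^{3}\,\frac{d^{3}J}{da^{3}} = \frac{15 \sqrt{\pi}}{8 a^{\frac{7}{2}}}$.

Setting $a = \frac{2}{5}$:
$$I = \frac{1875 \sqrt{10} \sqrt{\pi}}{128}.$$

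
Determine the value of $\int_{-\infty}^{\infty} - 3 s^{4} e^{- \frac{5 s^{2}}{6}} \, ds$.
$- \frac{81 \sqrt{30} \sqrt{\pi}}{125}$

Start from the elementary integral
$$J(a) = \int_{-\infty}^{\infty} - 3 e^{- a s^{2}} \, ds = - \frac{3 \sqrt{\pi}}{\sqrt{a}}.$$

Differentiating under the integral sign brings down a factor of $(-s^2)$:
$$\frac{dJ}{da} = \int_{-\infty}^{\infty} 3 s^{2} e^{- a s^{2}} \, ds = \frac{3 \sqrt{\pi}}{2 a^{\frac{3}{2}}}.$$

Repeating twice in total — each differentiation brings down another $(-s^2)$ — gives
$$\frac{d^{2}J}{da^{2}} = \int_{-\infty}^{\infty} - 3 s^{4} e^{- a s^{2}} \, ds = - \frac{9 \sqrt{\pi}}{4 a^{\frac{5}{2}}},$$
and the integrand here is exactly the target integrand, so $I = - \frac{9 \sqrt{\pi}}{4 a^{\frac{5}{2}}}$.

Setting $a = \frac{5}{6}$:
$$I = - \frac{81 \sqrt{30} \sqrt{\pi}}{125}.$$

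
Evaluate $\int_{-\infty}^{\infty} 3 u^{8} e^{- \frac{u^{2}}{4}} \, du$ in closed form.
$10080 \sqrt{\pi}$

Start from the elementary integral
$$J(a) = \int_{-\infty}^{\infty} 3 e^{- a u^{2}} \, du = \frac{3 \sqrt{\pi}}{\sqrt{a}}.$$

Differentiating under the integral sign brings down a factor of $(-u^2)$:
$$\frac{dJ}{da} = \int_{-\infty}^{\infty} - 3 u^{2} e^{- a u^{2}} \, du = - \frac{3 \sqrt{\pi}}{2 a^{\frac{3}{2}}}.$$

Repeating $4$ times in total — each differentiation brings down another $(-u^2)$ — gives
$$\frac{d^{4}J}{da^{4}} = \int_{-\infty}^{\infty} 3 u^{8} e^{- a u^{2}} \, du = \frac{315 \sqrt{\pi}}{16 a^{\frac{9}{2}}},$$
and the integrand here is exactly the target integrand, so $I = \frac{315 \sqrt{\pi}}{16 a^{\frac{9}{2}}}$.

Setting $a = \frac{1}{4}$:
$$I = 10080 \sqrt{\pi}.$$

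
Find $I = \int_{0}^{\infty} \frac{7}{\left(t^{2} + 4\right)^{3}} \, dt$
$\frac{21 \pi}{512}$

Start from the standard arctangent integral
$$J(a) = \int_{0}^{\infty} \frac{7}{a^{2} + t^{2}} \, dt = \frac{7 \pi}{2 a}.$$

Differentiating under the integral sign with respect to $a$,
$$\frac{dJ}{da} = \int_{0}^{\infty} - \frac{14 a}{\left(a^{2} + t^{2}\right)^{2}} \, dt = - \frac{7 \pi}{2 a^{2}},$$
so $\int_{0}^{\infty} \frac{7}{\left(a^{2} + t^{2}\right)^{2}} \, dt = \frac{7 \pi}{4 a^{3}}$.

Repeating — each differentiation of $1/(t^2+a^2)^j$ produces $-2ja/(t^2+a^2)^{j+1}$ — and dividing through by $-2ja$ at each step yields, after $2$ differentiations in total,
$$\int_{0}^{\infty} \frac{7}{\left(a^{2} + t^{2}\right)^{3}} \, dt = \frac{21 \pi}{16 a^{5}}.$$

Setting $a = 2$:
$$I = \frac{21 \pi}{512}.$$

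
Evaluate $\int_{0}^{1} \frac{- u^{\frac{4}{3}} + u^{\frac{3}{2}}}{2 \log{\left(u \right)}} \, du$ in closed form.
$\log{\left(\frac{\sqrt{210}}{14} \right)}$

Introduce a parameter $a$ in the exponent: let $I(a) = \int_{0}^{1} \frac{u^{\frac{3}{2}} - u^{a}}{2 \log{\left(u \right)}} \, du$.

Since $\dfrac{\partial}{\partial a}\,u^{a} = u^{a} \ln u$, the $\ln u$ in the denominator cancels and
$$\frac{dI}{da} = \int_{0}^{1} - \frac{1}{2} u^{a} \, du = - \frac{1}{2} \left[\frac{u^{a+1}}{a+1}\right]_0^1 = - \frac{1}{2 a + 2}.$$

Integrating with respect to $a$ gives $I(a) = - \frac{\log{\left(a + 1 \right)}}{2} - \frac{\log{\left(2 \right)}}{2} + \frac{\log{\left(5 \right)}}{2} + C$.

At $a = \frac{3}{2}$ the integrand is identically $0$, so $I(\frac{3}{2}) = 0$. The closed form gives $0$, hence $C = 0$.

Setting $a = \frac{4}{3}$:
$$I = \log{\left(\frac{\sqrt{210}}{14} \right)}.$$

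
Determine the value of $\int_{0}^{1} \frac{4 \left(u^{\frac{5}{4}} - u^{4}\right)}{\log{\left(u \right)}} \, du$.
$\log{\left(\frac{6561}{160000} \right)}$

Consider the one-parameter family: let $I(a) = \int_{0}^{1} \frac{4 \left(- u^{4} + u^{a}\right)}{\log{\left(u \right)}} \, du$.

Since $\dfrac{\partial}{\partial a}\,u^{a} = u^{a} \ln u$, the $\ln u$ in the denominator cancels and
$$\frac{dI}{da} = \int_{0}^{1} 4 u^{a} \, du = 4 \left[\frac{u^{a+1}}{a+1}\right]_0^1 = \frac{4}{a + 1}.$$

Integrating with respect to $a$ gives $I(a) = \log{\left(\frac{\left(a + 1\right)^{4}}{625} \right)} + C$.

At $a = 4$ the integrand is identically $0$, so $I(4) = 0$. The closed form gives $0$, hence $C = 0$.

Setting $a = \frac{5}{4}$:
$$I = \log{\left(\frac{6561}{160000} \right)}.$$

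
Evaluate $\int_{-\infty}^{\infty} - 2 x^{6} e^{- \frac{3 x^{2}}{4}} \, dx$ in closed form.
$- \frac{160 \sqrt{3} \sqrt{\pi}}{27}$

Begin with the known integral
$$J(a) = \int_{-\infty}^{\infty} - 2 e^{- a x^{2}} \, dx = - \frac{2 \sqrt{\pi}}{\sqrt{a}}.$$

Differentiating under the integral sign brings down a factor of $(-x^2)$:
$$\frac{dJ}{da} = \int_{-\infty}^{\infty} 2 x^{2} e^{- a x^{2}} \, dx = \frac{\sqrt{\pi}}{a^{\frac{3}{2}}}.$$

Repeating $3$ times in total — each differentiation brings down another $(-x^2)$ — gives
$$\frac{d^{3}J}{da^{3}} = \int_{-\infty}^{\infty} 2 x^{6} e^{- a x^{2}} \, dx = \frac{15 \sqrt{\pi}}{4 a^{\frac{7}{2}}},$$
and the integrand here is $(-1)^{3}$ times the target integrand, so $I = (-1)^{3}\,\frac{d^{3}J}{da^{3}} = - \frac{15 \sqrt{\pi}}{4 a^{\frac{7}{2}}}$.

Setting $a = \frac{3}{4}$:
$$I = - \frac{160 \sqrt{3} \sqrt{\pi}}{27}.$$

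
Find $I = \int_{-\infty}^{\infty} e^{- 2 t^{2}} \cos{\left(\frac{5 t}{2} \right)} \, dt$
$\frac{\sqrt{2} \sqrt{\pi}}{2 e^{\frac{25}{32}}}$

Treat the cosine frequency as a parameter and define $I(b) = \int_{-\infty}^{\infty} e^{- 2 t^{2}} \cos{\left(b t \right)} \, dt$.

Differentiating under the integral sign,
$$I'(b) = \int_{-\infty}^{\infty} - t e^{- 2 t^{2}} \sin{\left(b t \right)} \, dt.$$

Integrate $\int_{-\infty}^{\infty} t \sin(b t)\, e^{- 2 t^{2}}\, dt$ by parts with $u = \sin(b t)$ and $dv = t\, e^{- 2 t^{2}}\, dt$, giving $v = - \frac{e^{- 2 t^{2}}}{4}$. The boundary term vanishes and
$$\int_{-\infty}^{\infty} t \sin(b t)\, e^{- 2 t^{2}}\, dt = \frac{b}{4} \int_{-\infty}^{\infty} \cos(b t)\, e^{- 2 t^{2}}\, dt,$$
so $I'(b) = - \frac{b}{4}\, I(b)$.

This is a separable first-order ODE; solving with the initial condition $I(0) = \int_{-\infty}^{\infty} e^{- 2 t^{2}}\,dt = \frac{\sqrt{2} \sqrt{\pi}}{2}$ gives
$$I(b) = \frac{\sqrt{2} \sqrt{\pi} e^{- \frac{b^{2}}{8}}}{2}.$$

Setting $b = \frac{5}{2}$:
$$I = \frac{\sqrt{2} \sqrt{\pi}}{2 e^{\frac{25}{32}}}.$$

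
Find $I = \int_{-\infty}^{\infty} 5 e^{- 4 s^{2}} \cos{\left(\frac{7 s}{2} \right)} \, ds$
$\frac{5 \sqrt{\pi}}{2 e^{\frac{49}{64}}}$

Define $I(b) = \int_{-\infty}^{\infty} 5 e^{- 4 s^{2}} \cos{\left(b s \right)} \, ds$.

Differentiating under the integral sign,
$$I'(b) = \int_{-\infty}^{\infty} - 5 s e^{- 4 s^{2}} \sin{\left(b s \right)} \, ds.$$

Integrate $\int_{-\infty}^{\infty} s \sin(b s)\, e^{- 4 s^{2}}\, ds$ by parts with $u = \sin(b s)$ and $dv = s\, e^{- 4 s^{2}}\, ds$, giving $v = - \frac{e^{- 4 s^{2}}}{8}$. The boundary term vanishes and
$$\int_{-\infty}^{\infty} s \sin(b s)\, e^{- 4 s^{2}}\, ds = \frac{b}{8} \int_{-\infty}^{\infty} \cos(b s)\, e^{- 4 s^{2}}\, ds,$$
so $I'(b) = - \frac{b}{8}\, I(b)$.

This is a separable first-order ODE; solving with the initial condition $I(0) = \int_{-\infty}^{\infty} 5 e^{- 4 s^{2}}\,ds = \frac{5 \sqrt{\pi}}{2}$ gives
$$I(b) = \frac{5 \sqrt{\pi} e^{- \frac{b^{2}}{16}}}{2}.$$

Setting $b = \frac{7}{2}$:
$$I = \frac{5 \sqrt{\pi}}{2 e^{\frac{49}{64}}}.$$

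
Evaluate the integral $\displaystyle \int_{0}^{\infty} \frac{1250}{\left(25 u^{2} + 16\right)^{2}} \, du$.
$\frac{125 \pi}{128}$

Start from the standard arctangent integral
$$J(a) = \int_{0}^{\infty} \frac{2}{a^{2} + u^{2}} \, du = \frac{\pi}{a}.$$

Differentiating under the integral sign with respect to $a$,
$$\frac{dJ}{da} = \int_{0}^{\infty} - \frac{4 a}{\left(a^{2} + u^{2}\right)^{2}} \, du = - \frac{\pi}{a^{2}},$$
so $\int_{0}^{\infty} \frac{2}{\left(a^{2} + u^{2}\right)^{2}} \, du = \frac{\pi}{2 a^{3}}$.

Setting $a = \frac{4}{5}$:
$$I = \frac{125 \pi}{128}.$$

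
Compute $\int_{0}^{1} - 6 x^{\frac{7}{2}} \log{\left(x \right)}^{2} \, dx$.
$- \frac{32}{243}$

Begin with the known integral
$$J(a) = \int_{0}^{1} - 6 x^{a} \, dx = - \frac{6}{a + 1}.$$

Differentiating under the integral sign brings down a factor of $\ln x$:
$$\frac{dJ}{da} = \int_{0}^{1} - 6 x^{a} \log{\left(x \right)} \, dx = \frac{6}{\left(a + 1\right)^{2}}.$$

Repeating twice in total — each differentiation brings down another $\ln x$ — gives
$$\frac{d^{2}J}{da^{2}} = \int_{0}^{1} - 6 x^{a} \log{\left(x \right)}^{2} \, dx = - \frac{12}{\left(a + 1\right)^{3}},$$
and the integrand here is exactly the target integrand, so $I = - \frac{12}{\left(a + 1\right)^{3}}$.

Setting $a = \frac{7}{2}$:
$$I = - \frac{32}{243}.$$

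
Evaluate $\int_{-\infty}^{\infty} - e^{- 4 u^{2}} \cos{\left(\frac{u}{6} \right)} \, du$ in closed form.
$- \frac{\sqrt{\pi}}{2 e^{\frac{1}{576}}}$

Treat the cosine frequency as a parameter and define $I(b) = \int_{-\infty}^{\infty} - e^{- 4 u^{2}} \cos{\left(b u \right)} \, du$.

Differentiating under the integral sign,
$$I'(b) = \int_{-\infty}^{\infty} u e^{- 4 u^{2}} \sin{\left(b u \right)} \, du.$$

Integrate $\int_{-\infty}^{\infty} u \sin(b u)\, e^{- 4 u^{2}}\, du$ by parts with $w = \sin(b u)$ and $dv = u\, e^{- 4 u^{2}}\, du$, giving $v = - \frac{e^{- 4 u^{2}}}{8}$. The boundary term vanishes and
$$\int_{-\infty}^{\infty} u \sin(b u)\, e^{- 4 u^{2}}\, du = \frac{b}{8} \int_{-\infty}^{\infty} \cos(b u)\, e^{- 4 u^{2}}\, du,$$
so $I'(b) = - \frac{b}{8}\, I(b)$.

This is a separable first-order ODE; solving with the initial condition $I(0) = \int_{-\infty}^{\infty} - e^{- 4 u^{2}}\,du = - \frac{\sqrt{\pi}}{2}$ gives
$$I(b) = - \frac{\sqrt{\pi} e^{- \frac{b^{2}}{16}}}{2}.$$

Setting $b = \frac{1}{6}$:
$$I = - \frac{\sqrt{\pi}}{2 e^{\frac{1}{576}}}.$$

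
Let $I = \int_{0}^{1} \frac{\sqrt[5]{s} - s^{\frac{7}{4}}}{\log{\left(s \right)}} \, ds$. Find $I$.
$\log{\left(\frac{24}{55} \right)}$

Introduce a parameter $a$ in the exponent: let $I(a) = \int_{0}^{1} \frac{- s^{\frac{7}{4}} + s^{a}}{\log{\left(s \right)}} \, ds$.

Since $\dfrac{\partial}{\partial a}\,s^{a} = s^{a} \ln s$, the $\ln s$ in the denominator cancels and
$$\frac{dI}{da} = \int_{0}^{1} s^{a} \, ds = \left[\frac{s^{a+1}}{a+1}\right]_0^1 = \frac{1}{a + 1}.$$

Integrating with respect to $a$ gives $I(a) = \log{\left(\frac{4 a}{11} + \frac{4}{11} \right)} + C$.

At $a = \frac{7}{4}$ the integrand is identically $0$, so $I(\frac{7}{4}) = 0$. The closed form gives $0$, hence $C = 0$.

Setting $a = \frac{1}{5}$:
$$I = \log{\left(\frac{24}{55} \right)}.$$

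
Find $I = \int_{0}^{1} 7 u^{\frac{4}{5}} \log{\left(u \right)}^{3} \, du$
$- \frac{8750}{2187}$

Consider the simpler parametrised integral
$$J(a) = \int_{0}^{1} 7 u^{a} \, du = \frac{7}{a + 1}.$$

Differentiating under the integral sign brings down a factor of $\ln u$:
$$\frac{dJ}{da} = \int_{0}^{1} 7 u^{a} \log{\left(u \right)} \, du = - \frac{7}{\left(a + 1\right)^{2}}.$$

Repeating $3$ times in total — each differentiation brings down another $\ln u$ — gives
$$\frac{d^{3}J}{da^{3}} = \int_{0}^{1} 7 u^{a} \log{\left(u \right)}^{3} \, du = - \frac{42}{\left(a + 1\right)^{4}},$$
and the integrand here is exactly the target integrand, so $I = - \frac{42}{\left(a + 1\right)^{4}}$.

Setting $a = \frac{4}{5}$:
$$I = - \frac{8750}{2187}.$$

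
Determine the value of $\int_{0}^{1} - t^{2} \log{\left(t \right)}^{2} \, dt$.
$- \frac{2}{27}$

Start from the elementary integral
$$J(a) = \int_{0}^{1} - t^{a} \, dt = - \frac{1}{a + 1}.$$

Differentiating under the integral sign brings down a factor of $\ln t$:
$$\frac{dJ}{da} = \int_{0}^{1} - t^{a} \log{\left(t \right)} \, dt = \frac{1}{\left(a + 1\right)^{2}}.$$

Repeating twice in total — each differentiation brings down another $\ln t$ — gives
$$\frac{d^{2}J}{da^{2}} = \int_{0}^{1} - t^{a} \log{\left(t \right)}^{2} \, dt = - \frac{2}{\left(a + 1\right)^{3}},$$
and the integrand here is exactly the target integrand, so $I = - \frac{2}{\left(a + 1\right)^{3}}$.

Setting $a = 2$:
$$I = - \frac{2}{27}.$$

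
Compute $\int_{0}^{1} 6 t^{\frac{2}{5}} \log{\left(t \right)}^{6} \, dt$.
$\frac{337500000}{823543}$

Consider the simpler parametrised integral
$$J(a) = \int_{0}^{1} 6 t^{a} \, dt = \frac{6}{a + 1}.$$

Differentiating under the integral sign brings down a factor of $\ln t$:
$$\frac{dJ}{da} = \int_{0}^{1} 6 t^{a} \log{\left(t \right)} \, dt = - \frac{6}{\left(a + 1\right)^{2}}.$$

Repeating $6$ times in total — each differentiation brings down another $\ln t$ — gives
$$\frac{d^{6}J}{da^{6}} = \int_{0}^{1} 6 t^{a} \log{\left(t \right)}^{6} \, dt = \frac{4320}{\left(a + 1\right)^{7}},$$
and the integrand here is exactly the target integrand, so $I = \frac{4320}{\left(a + 1\right)^{7}}$.

Setting $a = \frac{2}{5}$:
$$I = \frac{337500000}{823543}.$$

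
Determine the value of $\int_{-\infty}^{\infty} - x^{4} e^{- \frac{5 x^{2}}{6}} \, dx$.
$- \frac{27 \sqrt{30} \sqrt{\pi}}{125}$

Start from the elementary integral
$$J(a) = \int_{-\infty}^{\infty} - e^{- a x^{2}} \, dx = - \frac{\sqrt{\pi}}{\sqrt{a}}.$$

Differentiating under the integral sign brings down a factor of $(-x^2)$:
$$\frac{dJ}{da} = \int_{-\infty}^{\infty} x^{2} e^{- a x^{2}} \, dx = \frac{\sqrt{\pi}}{2 a^{\frac{3}{2}}}.$$

Repeating twice in total — each differentiation brings down another $(-x^2)$ — gives
$$\frac{d^{2}J}{da^{2}} = \int_{-\infty}^{\infty} - x^{4} e^{- a x^{2}} \, dx = - \frac{3 \sqrt{\pi}}{4 a^{\frac{5}{2}}},$$
and the integrand here is exactly the target integrand, so $I = - \frac{3 \sqrt{\pi}}{4 a^{\frac{5}{2}}}$.

Setting $a = \frac{5}{6}$:
$$I = - \frac{27 \sqrt{30} \sqrt{\pi}}{125}.$$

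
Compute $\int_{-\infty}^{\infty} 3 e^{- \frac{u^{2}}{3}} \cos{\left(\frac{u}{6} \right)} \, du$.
$\frac{3 \sqrt{3} \sqrt{\pi}}{e^{\frac{1}{48}}}$

Treat the cosine frequency as a parameter and define $I(b) = \int_{-\infty}^{\infty} 3 e^{- \frac{u^{2}}{3}} \cos{\left(b u \right)} \, du$.

Differentiating under the integral sign,
$$I'(b) = \int_{-\infty}^{\infty} - 3 u e^{- \frac{u^{2}}{3}} \sin{\left(b u \right)} \, du.$$

Integrate $\int_{-\infty}^{\infty} u \sin(b u)\, e^{- \frac{u^{2}}{3}}\, du$ by parts with $w = \sin(b u)$ and $dv = u\, e^{- \frac{u^{2}}{3}}\, du$, giving $v = - \frac{3 e^{- \frac{u^{2}}{3}}}{2}$. The boundary term vanishes and
$$\int_{-\infty}^{\infty} u \sin(b u)\, e^{- \frac{u^{2}}{3}}\, du = \frac{3 b}{2} \int_{-\infty}^{\infty} \cos(b u)\, e^{- \frac{u^{2}}{3}}\, du,$$
so $I'(b) = - \frac{3 b}{2}\, I(b)$.

This is a separable first-order ODE; solving with the initial condition $I(0) = \int_{-\infty}^{\infty} 3 e^{- \frac{u^{2}}{3}}\,du = 3 \sqrt{3} \sqrt{\pi}$ gives
$$I(b) = 3 \sqrt{3} \sqrt{\pi} e^{- \frac{3 b^{2}}{4}}.$$

Setting $b = \frac{1}{6}$:
$$I = \frac{3 \sqrt{3} \sqrt{\pi}}{e^{\frac{1}{48}}}.$$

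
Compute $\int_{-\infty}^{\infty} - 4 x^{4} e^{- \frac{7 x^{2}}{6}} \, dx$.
$- \frac{108 \sqrt{42} \sqrt{\pi}}{343}$

Begin with the known integral
$$J(a) = \int_{-\infty}^{\infty} - 4 e^{- a x^{2}} \, dx = - \frac{4 \sqrt{\pi}}{\sqrt{a}}.$$

Differentiating under the integral sign brings down a factor of $(-x^2)$:
$$\frac{dJ}{da} = \int_{-\infty}^{\infty} 4 x^{2} e^{- a x^{2}} \, dx = \frac{2 \sqrt{\pi}}{a^{\frac{3}{2}}}.$$

Repeating twice in total — each differentiation brings down another $(-x^2)$ — gives
$$\frac{d^{2}J}{da^{2}} = \int_{-\infty}^{\infty} - 4 x^{4} e^{- a x^{2}} \, dx = - \frac{3 \sqrt{\pi}}{a^{\frac{5}{2}}},$$
and the integrand here is exactly the target integrand, so $I = - \frac{3 \sqrt{\pi}}{a^{\frac{5}{2}}}$.

Setting $a = \frac{7}{6}$:
$$I = - \frac{108 \sqrt{42} \sqrt{\pi}}{343}.$$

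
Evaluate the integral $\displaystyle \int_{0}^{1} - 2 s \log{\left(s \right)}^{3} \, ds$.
$\frac{3}{4}$

Start from the elementary integral
$$J(a) = \int_{0}^{1} - 2 s^{a} \, ds = - \frac{2}{a + 1}.$$

Differentiating under the integral sign brings down a factor of $\ln s$:
$$\frac{dJ}{da} = \int_{0}^{1} - 2 s^{a} \log{\left(s \right)} \, ds = \frac{2}{\left(a + 1\right)^{2}}.$$

Repeating $3$ times in total — each differentiation brings down another $\ln s$ — gives
$$\frac{d^{3}J}{da^{3}} = \int_{0}^{1} - 2 s^{a} \log{\left(s \right)}^{3} \, ds = \frac{12}{\left(a + 1\right)^{4}},$$
and the integrand here is exactly the target integrand, so $I = \frac{12}{\left(a + 1\right)^{4}}$.

Setting $a = 1$:
$$I = \frac{3}{4}.$$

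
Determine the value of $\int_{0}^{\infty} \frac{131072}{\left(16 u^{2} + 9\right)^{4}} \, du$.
$\frac{5120 \pi}{2187}$

Begin with the known result
$$J(a) = \int_{0}^{\infty} \frac{2}{a^{2} + u^{2}} \, du = \frac{\pi}{a}.$$

Differentiating under the integral sign with respect to $a$,
$$\frac{dJ}{da} = \int_{0}^{\infty} - \frac{4 a}{\left(a^{2} + u^{2}\right)^{2}} \, du = - \frac{\pi}{a^{2}},$$
so $\int_{0}^{\infty} \frac{2}{\left(a^{2} + u^{2}\right)^{2}} \, du = \frac{\pi}{2 a^{3}}$.

Repeating — each differentiation of $1/(u^2+a^2)^j$ produces $-2ja/(u^2+a^2)^{j+1}$ — and dividing through by $-2ja$ at each step yields, after $3$ differentiations in total,
$$\int_{0}^{\infty} \frac{2}{\left(a^{2} + u^{2}\right)^{4}} \, du = \frac{5 \pi}{16 a^{7}}.$$

Setting $a = \frac{3}{4}$:
$$I = \frac{5120 \pi}{2187}.$$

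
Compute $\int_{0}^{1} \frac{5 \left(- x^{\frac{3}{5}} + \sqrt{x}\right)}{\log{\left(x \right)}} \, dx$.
$- \log{\left(\frac{1048576}{759375} \right)}$

Replace the exponent $\frac{3}{5}$ by a parameter $a$: let $I(a) = \int_{0}^{1} \frac{5 \left(\sqrt{x} - x^{a}\right)}{\log{\left(x \right)}} \, dx$.

Since $\dfrac{\partial}{\partial a}\,x^{a} = x^{a} \ln x$, the $\ln x$ in the denominator cancels and
$$\frac{dI}{da} = \int_{0}^{1} -5 x^{a} \, dx = -5 \left[\frac{x^{a+1}}{a+1}\right]_0^1 = - \frac{5}{a + 1}.$$

Integrating with respect to $a$ gives $I(a) = - \log{\left(\frac{32 \left(a + 1\right)^{5}}{243} \right)} + C$.

At $a = \frac{1}{2}$ the integrand is identically $0$, so $I(\frac{1}{2}) = 0$. The closed form gives $0$, hence $C = 0$.

Setting $a = \frac{3}{5}$:
$$I = - \log{\left(\frac{1048576}{759375} \right)}.$$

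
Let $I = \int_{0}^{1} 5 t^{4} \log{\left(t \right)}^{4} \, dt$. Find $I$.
$\frac{24}{625}$

Consider the simpler parametrised integral
$$J(a) = \int_{0}^{1} 5 t^{a} \, dt = \frac{5}{a + 1}.$$

Differentiating under the integral sign brings down a factor of $\ln t$:
$$\frac{dJ}{da} = \int_{0}^{1} 5 t^{a} \log{\left(t \right)} \, dt = - \frac{5}{\left(a + 1\right)^{2}}.$$

Repeating $4$ times in total — each differentiation brings down another $\ln t$ — gives
$$\frac{d^{4}J}{da^{4}} = \int_{0}^{1} 5 t^{a} \log{\left(t \right)}^{4} \, dt = \frac{120}{\left(a + 1\right)^{5}},$$
and the integrand here is exactly the target integrand, so $I = \frac{120}{\left(a + 1\right)^{5}}$.

Setting $a = 4$:
$$I = \frac{24}{625}.$$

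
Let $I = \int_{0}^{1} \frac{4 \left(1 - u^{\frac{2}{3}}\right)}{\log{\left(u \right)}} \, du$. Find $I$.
$- \log{\left(\frac{625}{81} \right)}$

Consider the one-parameter family: let $I(a) = \int_{0}^{1} \frac{4 \left(1 - u^{a}\right)}{\log{\left(u \right)}} \, du$.

Since $\dfrac{\partial}{\partial a}\,u^{a} = u^{a} \ln u$, the $\ln u$ in the denominator cancels and
$$\frac{dI}{da} = \int_{0}^{1} -4 u^{a} \, du = -4 \left[\frac{u^{a+1}}{a+1}\right]_0^1 = - \frac{4}{a + 1}.$$

Integrating with respect to $a$ gives $I(a) = - 4 \log{\left(a + 1 \right)} + C$.

At $a = 0$ the integrand is identically $0$, so $I(0) = 0$. The closed form gives $0$, hence $C = 0$.

Setting $a = \frac{2}{3}$:
$$I = - \log{\left(\frac{625}{81} \right)}.$$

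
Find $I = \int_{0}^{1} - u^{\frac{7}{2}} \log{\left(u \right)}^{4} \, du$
$- \frac{256}{19683}$

Begin with the known integral
$$J(a) = \int_{0}^{1} - u^{a} \, du = - \frac{1}{a + 1}.$$

Differentiating under the integral sign brings down a factor of $\ln u$:
$$\frac{dJ}{da} = \int_{0}^{1} - u^{a} \log{\left(u \right)} \, du = \frac{1}{\left(a + 1\right)^{2}}.$$

Repeating $4$ times in total — each differentiation brings down another $\ln u$ — gives
$$\frac{d^{4}J}{da^{4}} = \int_{0}^{1} - u^{a} \log{\left(u \right)}^{4} \, du = - \frac{24}{\left(a + 1\right)^{5}},$$
and the integrand here is exactly the target integrand, so $I = - \frac{24}{\left(a + 1\right)^{5}}$.

Setting $a = \frac{7}{2}$:
$$I = - \frac{256}{19683}.$$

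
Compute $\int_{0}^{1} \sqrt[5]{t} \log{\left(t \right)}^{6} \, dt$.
$\frac{390625}{1944}$

Begin with the known integral
$$J(a) = \int_{0}^{1} t^{a} \, dt = \frac{1}{a + 1}.$$

Differentiating under the integral sign brings down a factor of $\ln t$:
$$\frac{dJ}{da} = \int_{0}^{1} t^{a} \log{\left(t \right)} \, dt = - \frac{1}{\left(a + 1\right)^{2}}.$$

Repeating $6$ times in total — each differentiation brings down another $\ln t$ — gives
$$\frac{d^{6}J}{da^{6}} = \int_{0}^{1} t^{a} \log{\left(t \right)}^{6} \, dt = \frac{720}{\left(a + 1\right)^{7}},$$
and the integrand here is exactly the target integrand, so $I = \frac{720}{\left(a + 1\right)^{7}}$.

Setting $a = \frac{1}{5}$:
$$I = \frac{390625}{1944}.$$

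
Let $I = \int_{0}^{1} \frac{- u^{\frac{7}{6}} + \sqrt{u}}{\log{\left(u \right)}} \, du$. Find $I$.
$\log{\left(\frac{9}{13} \right)}$

Replace the exponent $\frac{1}{2}$ by a parameter $a$: let $I(a) = \int_{0}^{1} \frac{- u^{\frac{7}{6}} + u^{a}}{\log{\left(u \right)}} \, du$.

Since $\dfrac{\partial}{\partial a}\,u^{a} = u^{a} \ln u$, the $\ln u$ in the denominator cancels and
$$\frac{dI}{da} = \int_{0}^{1} u^{a} \, du = \left[\frac{u^{a+1}}{a+1}\right]_0^1 = \frac{1}{a + 1}.$$

Integrating with respect to $a$ gives $I(a) = \log{\left(\frac{6 a}{13} + \frac{6}{13} \right)} + C$.

At $a = \frac{7}{6}$ the integrand is identically $0$, so $I(\frac{7}{6}) = 0$. The closed form gives $0$, hence $C = 0$.

Setting $a = \frac{1}{2}$:
$$I = \log{\left(\frac{9}{13} \right)}.$$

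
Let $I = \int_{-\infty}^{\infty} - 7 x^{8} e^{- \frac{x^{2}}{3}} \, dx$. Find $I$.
$- \frac{59535 \sqrt{3} \sqrt{\pi}}{16}$

Begin with the known integral
$$J(a) = \int_{-\infty}^{\infty} - 7 e^{- a x^{2}} \, dx = - \frac{7 \sqrt{\pi}}{\sqrt{a}}.$$

Differentiating under the integral sign brings down a factor of $(-x^2)$:
$$\frac{dJ}{da} = \int_{-\infty}^{\infty} 7 x^{2} e^{- a x^{2}} \, dx = \frac{7 \sqrt{\pi}}{2 a^{\frac{3}{2}}}.$$

Repeating $4$ times in total — each differentiation brings down another $(-x^2)$ — gives
$$\frac{d^{4}J}{da^{4}} = \int_{-\infty}^{\infty} - 7 x^{8} e^{- a x^{2}} \, dx = - \frac{735 \sqrt{\pi}}{16 a^{\frac{9}{2}}},$$
and the integrand here is exactly the target integrand, so $I = - \frac{735 \sqrt{\pi}}{16 a^{\frac{9}{2}}}$.

Setting $a = \frac{1}{3}$:
$$I = - \frac{59535 \sqrt{3} \sqrt{\pi}}{16}.$$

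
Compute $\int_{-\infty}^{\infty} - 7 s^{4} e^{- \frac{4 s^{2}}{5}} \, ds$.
$- \frac{525 \sqrt{5} \sqrt{\pi}}{128}$

Begin with the known integral
$$J(a) = \int_{-\infty}^{\infty} - 7 e^{- a s^{2}} \, ds = - \frac{7 \sqrt{\pi}}{\sqrt{a}}.$$

Differentiating under the integral sign brings down a factor of $(-s^2)$:
$$\frac{dJ}{da} = \int_{-\infty}^{\infty} 7 s^{2} e^{- a s^{2}} \, ds = \frac{7 \sqrt{\pi}}{2 a^{\frac{3}{2}}}.$$

Repeating twice in total — each differentiation brings down another $(-s^2)$ — gives
$$\frac{d^{2}J}{da^{2}} = \int_{-\infty}^{\infty} - 7 s^{4} e^{- a s^{2}} \, ds = - \frac{21 \sqrt{\pi}}{4 a^{\frac{5}{2}}},$$
and the integrand here is exactly the target integrand, so $I = - \frac{21 \sqrt{\pi}}{4 a^{\frac{5}{2}}}$.

Setting $a = \frac{4}{5}$:
$$I = - \frac{525 \sqrt{5} \sqrt{\pi}}{128}.$$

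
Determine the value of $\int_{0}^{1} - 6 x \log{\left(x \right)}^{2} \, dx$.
$- \frac{3}{2}$

Begin with the known integral
$$J(a) = \int_{0}^{1} - 6 x^{a} \, dx = - \frac{6}{a + 1}.$$

Differentiating under the integral sign brings down a factor of $\ln x$:
$$\frac{dJ}{da} = \int_{0}^{1} - 6 x^{a} \log{\left(x \right)} \, dx = \frac{6}{\left(a + 1\right)^{2}}.$$

Repeating twice in total — each differentiation brings down another $\ln x$ — gives
$$\frac{d^{2}J}{da^{2}} = \int_{0}^{1} - 6 x^{a} \log{\left(x \right)}^{2} \, dx = - \frac{12}{\left(a + 1\right)^{3}},$$
and the integrand here is exactly the target integrand, so $I = - \frac{12}{\left(a + 1\right)^{3}}$.

Setting $a = 1$:
$$I = - \frac{3}{2}.$$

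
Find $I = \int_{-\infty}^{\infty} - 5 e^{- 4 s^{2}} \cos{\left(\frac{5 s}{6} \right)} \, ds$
$- \frac{5 \sqrt{\pi}}{2 e^{\frac{25}{576}}}$

Let $b$ denote the cosine frequency and define $I(b) = \int_{-\infty}^{\infty} - 5 e^{- 4 s^{2}} \cos{\left(b s \right)} \, ds$.

Differentiating under the integral sign,
$$I'(b) = \int_{-\infty}^{\infty} 5 s e^{- 4 s^{2}} \sin{\left(b s \right)} \, ds.$$

Integrate $\int_{-\infty}^{\infty} s \sin(b s)\, e^{- 4 s^{2}}\, ds$ by parts with $u = \sin(b s)$ and $dv = s\, e^{- 4 s^{2}}\, ds$, giving $v = - \frac{e^{- 4 s^{2}}}{8}$. The boundary term vanishes and
$$\int_{-\infty}^{\infty} s \sin(b s)\, e^{- 4 s^{2}}\, ds = \frac{b}{8} \int_{-\infty}^{\infty} \cos(b s)\, e^{- 4 s^{2}}\, ds,$$
so $I'(b) = - \frac{b}{8}\, I(b)$.

This is a separable first-order ODE; solving with the initial condition $I(0) = \int_{-\infty}^{\infty} - 5 e^{- 4 s^{2}}\,ds = - \frac{5 \sqrt{\pi}}{2}$ gives
$$I(b) = - \frac{5 \sqrt{\pi} e^{- \frac{b^{2}}{16}}}{2}.$$

Setting $b = \frac{5}{6}$:
$$I = - \frac{5 \sqrt{\pi}}{2 e^{\frac{25}{576}}}.$$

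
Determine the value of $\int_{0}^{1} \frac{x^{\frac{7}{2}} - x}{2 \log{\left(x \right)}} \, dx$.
$\log{\left(\frac{3}{2} \right)}$

Introduce a parameter $a$ in the exponent: let $I(a) = \int_{0}^{1} \frac{x^{\frac{7}{2}} - x^{a}}{2 \log{\left(x \right)}} \, dx$.

Since $\dfrac{\partial}{\partial a}\,x^{a} = x^{a} \ln x$, the $\ln x$ in the denominator cancels and
$$\frac{dI}{da} = \int_{0}^{1} - \frac{1}{2} x^{a} \, dx = - \frac{1}{2} \left[\frac{x^{a+1}}{a+1}\right]_0^1 = - \frac{1}{2 a + 2}.$$

Integrating with respect to $a$ gives $I(a) = - \frac{\log{\left(a + 1 \right)}}{2} - \frac{\log{\left(2 \right)}}{2} + \log{\left(3 \right)} + C$.

At $a = \frac{7}{2}$ the integrand is identically $0$, so $I(\frac{7}{2}) = 0$. The closed form gives $0$, hence $C = 0$.

Setting $a = 1$:
$$I = \log{\left(\frac{3}{2} \right)}.$$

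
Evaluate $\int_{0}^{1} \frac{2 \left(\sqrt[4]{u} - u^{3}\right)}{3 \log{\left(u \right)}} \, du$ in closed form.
$- \log{\left(\frac{4 \sqrt[3]{20}}{5} \right)}$

Introduce a parameter $a$ in the exponent: let $I(a) = \int_{0}^{1} \frac{2 \left(\sqrt[4]{u} - u^{a}\right)}{3 \log{\left(u \right)}} \, du$.

Since $\dfrac{\partial}{\partial a}\,u^{a} = u^{a} \ln u$, the $\ln u$ in the denominator cancels and
$$\frac{dI}{da} = \int_{0}^{1} - \frac{2}{3} u^{a} \, du = - \frac{2}{3} \left[\frac{u^{a+1}}{a+1}\right]_0^1 = - \frac{2}{3 a + 3}.$$

Integrating with respect to $a$ gives $I(a) = - \log{\left(\frac{2 \sqrt[3]{10} \left(a + 1\right)^{\frac{2}{3}}}{5} \right)} + C$.

At $a = \frac{1}{4}$ the integrand is identically $0$, so $I(\frac{1}{4}) = 0$. The closed form gives $0$, hence $C = 0$.

Setting $a = 3$:
$$I = - \log{\left(\frac{4 \sqrt[3]{20}}{5} \right)}.$$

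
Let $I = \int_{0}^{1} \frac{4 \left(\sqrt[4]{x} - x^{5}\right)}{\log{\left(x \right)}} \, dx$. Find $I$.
$\log{\left(\frac{625}{331776} \right)}$

Consider the one-parameter family: let $I(a) = \int_{0}^{1} \frac{4 \left(- x^{5} + x^{a}\right)}{\log{\left(x \right)}} \, dx$.

Since $\dfrac{\partial}{\partial a}\,x^{a} = x^{a} \ln x$, the $\ln x$ in the denominator cancels and
$$\frac{dI}{da} = \int_{0}^{1} 4 x^{a} \, dx = 4 \left[\frac{x^{a+1}}{a+1}\right]_0^1 = \frac{4}{a + 1}.$$

Integrating with respect to $a$ gives $I(a) = \log{\left(\frac{\left(a + 1\right)^{4}}{1296} \right)} + C$.

At $a = 5$ the integrand is identically $0$, so $I(5) = 0$. The closed form gives $0$, hence $C = 0$.

Setting $a = \frac{1}{4}$:
$$I = \log{\left(\frac{625}{331776} \right)}.$$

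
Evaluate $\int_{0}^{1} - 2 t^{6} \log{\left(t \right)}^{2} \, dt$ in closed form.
$- \frac{4}{343}$

Begin with the known integral
$$J(a) = \int_{0}^{1} - 2 t^{a} \, dt = - \frac{2}{a + 1}.$$

Differentiating under the integral sign brings down a factor of $\ln t$:
$$\frac{dJ}{da} = \int_{0}^{1} - 2 t^{a} \log{\left(t \right)} \, dt = \frac{2}{\left(a + 1\right)^{2}}.$$

Repeating twice in total — each differentiation brings down another $\ln t$ — gives
$$\frac{d^{2}J}{da^{2}} = \int_{0}^{1} - 2 t^{a} \log{\left(t \right)}^{2} \, dt = - \frac{4}{\left(a + 1\right)^{3}},$$
and the integrand here is exactly the target integrand, so $I = - \frac{4}{\left(a + 1\right)^{3}}$.

Setting $a = 6$:
$$I = - \frac{4}{343}.$$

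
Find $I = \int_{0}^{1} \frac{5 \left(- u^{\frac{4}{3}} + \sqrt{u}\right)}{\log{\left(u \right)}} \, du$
$\log{\left(\frac{59049}{537824} \right)}$

Replace the exponent $\frac{1}{2}$ by a parameter $a$: let $I(a) = \int_{0}^{1} \frac{5 \left(- u^{\frac{4}{3}} + u^{a}\right)}{\log{\left(u \right)}} \, du$.

Since $\dfrac{\partial}{\partial a}\,u^{a} = u^{a} \ln u$, the $\ln u$ in the denominator cancels and
$$\frac{dI}{da} = \int_{0}^{1} 5 u^{a} \, du = 5 \left[\frac{u^{a+1}}{a+1}\right]_0^1 = \frac{5}{a + 1}.$$

Integrating with respect to $a$ gives $I(a) = \log{\left(\frac{243 \left(a + 1\right)^{5}}{16807} \right)} + C$.

At $a = \frac{4}{3}$ the integrand is identically $0$, so $I(\frac{4}{3}) = 0$. The closed form gives $0$, hence $C = 0$.

Setting $a = \frac{1}{2}$:
$$I = \log{\left(\frac{59049}{537824} \right)}.$$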